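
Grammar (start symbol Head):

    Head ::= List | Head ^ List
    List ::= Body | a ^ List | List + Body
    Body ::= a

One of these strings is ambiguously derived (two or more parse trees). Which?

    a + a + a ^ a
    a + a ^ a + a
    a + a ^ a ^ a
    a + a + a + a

a + a ^ a ^ a

a + a + a ^ a: 1 tree
a + a ^ a + a: 1 tree
a + a ^ a ^ a: 2 trees
a + a + a + a: 1 tree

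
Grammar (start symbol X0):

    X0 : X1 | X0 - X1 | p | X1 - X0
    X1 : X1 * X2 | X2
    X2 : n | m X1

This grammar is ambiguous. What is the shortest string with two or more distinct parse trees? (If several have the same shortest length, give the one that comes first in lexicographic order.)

n - n

length 1: no string has ≥2 trees
length 2: no string has ≥2 trees
length 3: n - n has 2 parse trees

Two derivations of n - n:
  X0 ⇒ X0 - X1 ⇒ X1 - X1 ⇒ X2 - X1 ⇒ n - X1 ⇒ n - X2 ⇒ n - n
  X0 ⇒ X1 - X0 ⇒ X2 - X0 ⇒ n - X0 ⇒ n - X1 ⇒ n - X2 ⇒ n - n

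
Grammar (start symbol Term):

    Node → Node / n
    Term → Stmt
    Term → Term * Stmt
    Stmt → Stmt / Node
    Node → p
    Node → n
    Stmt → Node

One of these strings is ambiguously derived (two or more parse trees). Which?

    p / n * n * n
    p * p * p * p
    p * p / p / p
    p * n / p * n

p / n * n * n

p / n * n * n: 2 trees
p * p * p * p: 1 tree
p * p / p / p: 1 tree
p * n / p * n: 1 tree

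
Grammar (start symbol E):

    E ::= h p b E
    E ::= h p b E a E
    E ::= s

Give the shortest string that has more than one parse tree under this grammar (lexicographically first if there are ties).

h p b h p b s a s

length 1: no string has ≥2 trees
length 4: no string has ≥2 trees
length 6: no string has ≥2 trees
length 7: no string has ≥2 trees
length 9: h p b h p b s a s has 2 parse trees

Two derivations of h p b h p b s a s:
  E ⇒ h p b E ⇒ h p b h p b E a E ⇒ h p b h p b s a E ⇒ h p b h p b s a s
  E ⇒ h p b E a E ⇒ h p b h p b E a E ⇒ h p b h p b s a E ⇒ h p b h p b s a s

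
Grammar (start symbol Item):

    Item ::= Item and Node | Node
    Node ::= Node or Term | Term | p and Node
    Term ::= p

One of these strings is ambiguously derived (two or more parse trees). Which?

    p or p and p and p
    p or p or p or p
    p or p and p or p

p or p and p and p: 2 trees
p or p or p or p: 1 tree
p or p and p or p: 1 tree

p or p and p and p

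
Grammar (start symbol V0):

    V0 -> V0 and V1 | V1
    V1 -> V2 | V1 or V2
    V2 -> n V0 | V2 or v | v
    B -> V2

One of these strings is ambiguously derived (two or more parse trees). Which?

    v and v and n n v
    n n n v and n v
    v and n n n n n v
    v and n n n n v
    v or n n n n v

n n n v and n v

v and v and n n v: 1 tree
n n n v and n v: 4 trees
v and n n n n n v: 1 tree
v and n n n n v: 1 tree
v or n n n n v: 1 tree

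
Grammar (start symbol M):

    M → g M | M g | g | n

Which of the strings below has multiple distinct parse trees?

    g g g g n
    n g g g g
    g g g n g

g g g g n: 1 tree
n g g g g: 1 tree
g g g n g: 4 trees

g g g n g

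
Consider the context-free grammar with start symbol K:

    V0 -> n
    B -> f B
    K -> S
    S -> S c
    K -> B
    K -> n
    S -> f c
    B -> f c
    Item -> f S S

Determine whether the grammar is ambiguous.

Witness: f c

Derivation 1: K ⇒ S ⇒ f c
Derivation 2: K ⇒ B ⇒ f c

Two distinct leftmost derivations for the same string.

Ambiguous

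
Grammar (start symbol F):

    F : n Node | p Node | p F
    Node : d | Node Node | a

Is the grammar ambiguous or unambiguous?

Ambiguous

Witness: n a a a

Derivation 1: F ⇒ n Node ⇒ n Node Node ⇒ n Node Node Node ⇒ n a Node Node ⇒ n a a Node ⇒ n a a a
Derivation 2: F ⇒ n Node ⇒ n Node Node ⇒ n a Node ⇒ n a Node Node ⇒ n a a Node ⇒ n a a a

Two distinct leftmost derivations for the same string.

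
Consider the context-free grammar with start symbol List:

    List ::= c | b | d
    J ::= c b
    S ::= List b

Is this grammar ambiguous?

Unambiguous

(J, S are unreachable from List, so their rules don't affect L(List).) The reachable rules are right-linear with at most one rule per (nonterminal, next-terminal) pair. Each input token forces the next rule, so parsing is deterministic.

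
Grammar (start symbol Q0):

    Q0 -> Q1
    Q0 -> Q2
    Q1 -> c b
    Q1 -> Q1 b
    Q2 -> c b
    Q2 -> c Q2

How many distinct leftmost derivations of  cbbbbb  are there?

1

Parse trees for cbbbbb:
  [Q0 [Q1 [Q1 [Q1 [Q1 [Q1 c b] b] b] b] b]]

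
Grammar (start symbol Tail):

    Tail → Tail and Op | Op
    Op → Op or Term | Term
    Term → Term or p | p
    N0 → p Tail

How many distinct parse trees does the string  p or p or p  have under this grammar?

Parse trees for p or p or p:
  [Tail [Op [Op [Term p]] or [Term [Term p] or p]]]
  [Tail [Op [Op [Op [Term p]] or [Term p]] or [Term p]]]
  [Tail [Op [Op [Term [Term p] or p]] or [Term p]]]
  [Tail [Op [Term [Term [Term p] or p] or p]]]

4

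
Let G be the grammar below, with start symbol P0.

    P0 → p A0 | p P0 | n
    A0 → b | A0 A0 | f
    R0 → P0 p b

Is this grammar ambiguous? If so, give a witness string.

Ambiguous

Witness: p b b b

Derivation 1: P0 ⇒ p A0 ⇒ p A0 A0 ⇒ p b A0 ⇒ p b A0 A0 ⇒ p b b A0 ⇒ p b b b
Derivation 2: P0 ⇒ p A0 ⇒ p A0 A0 ⇒ p A0 A0 A0 ⇒ p b A0 A0 ⇒ p b b A0 ⇒ p b b b

Two distinct leftmost derivations for the same string.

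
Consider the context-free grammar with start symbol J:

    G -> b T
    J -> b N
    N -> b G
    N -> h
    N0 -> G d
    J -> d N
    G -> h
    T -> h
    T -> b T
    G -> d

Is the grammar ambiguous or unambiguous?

Unambiguous

(N0 is unreachable from J, so its rules don't affect L(J).) Each reachable nonterminal has at most one production per leading terminal, and all productions are right-linear; the derivation is determined token-by-token.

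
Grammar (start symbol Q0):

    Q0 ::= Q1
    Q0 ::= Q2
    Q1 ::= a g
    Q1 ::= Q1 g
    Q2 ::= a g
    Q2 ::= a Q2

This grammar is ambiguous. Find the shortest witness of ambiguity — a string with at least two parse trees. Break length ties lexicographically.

a g

length 2: a g has 2 parse trees

Two derivations of a g:
  Q0 ⇒ Q1 ⇒ a g
  Q0 ⇒ Q2 ⇒ a g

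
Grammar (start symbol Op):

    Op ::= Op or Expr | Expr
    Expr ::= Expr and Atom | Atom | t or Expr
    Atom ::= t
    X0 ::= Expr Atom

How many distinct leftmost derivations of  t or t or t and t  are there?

7

Parse trees for t or t or t and t:
  [Op [Op [Expr [Atom t]]] or [Expr [Expr t or [Expr [Atom t]]] and [Atom t]]]
  [Op [Op [Expr [Atom t]]] or [Expr t or [Expr [Expr [Atom t]] and [Atom t]]]]
  [Op [Op [Op [Expr [Atom t]]] or [Expr [Atom t]]] or [Expr [Expr [Atom t]] and [Atom t]]]
  [Op [Op [Expr t or [Expr [Atom t]]]] or [Expr [Expr [Atom t]] and [Atom t]]]
  [Op [Expr [Expr t or [Expr t or [Expr [Atom t]]]] and [Atom t]]]
  [Op [Expr t or [Expr [Expr t or [Expr [Atom t]]] and [Atom t]]]]
  [Op [Expr t or [Expr t or [Expr [Expr [Atom t]] and [Atom t]]]]]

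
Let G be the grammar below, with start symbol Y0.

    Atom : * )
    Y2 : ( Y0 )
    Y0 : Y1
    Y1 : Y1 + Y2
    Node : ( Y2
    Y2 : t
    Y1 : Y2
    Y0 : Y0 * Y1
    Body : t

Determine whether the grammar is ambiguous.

Unambiguous

(Node, Atom, Body are unreachable from Y0, so their rules don't affect L(Y0).) This is a standard precedence ladder (Y0 over Y1 over Y2), with each level left-recursive on its own operator ('*' at Y0, '+' at Y1). That structure is LR(1), hence unambiguous.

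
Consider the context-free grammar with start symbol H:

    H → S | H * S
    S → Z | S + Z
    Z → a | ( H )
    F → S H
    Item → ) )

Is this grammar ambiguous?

(F, Item are unreachable from H, so their rules don't affect L(H).) H → H * S | S  ;  S → S + Z | Z  — a left-associative chain with Z at the bottom. Each string factors uniquely by precedence.

Unambiguous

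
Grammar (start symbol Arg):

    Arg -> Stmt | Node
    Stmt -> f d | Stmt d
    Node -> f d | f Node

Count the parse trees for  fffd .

Parse trees for fffd:
  [Arg [Node f [Node f [Node f d]]]]

1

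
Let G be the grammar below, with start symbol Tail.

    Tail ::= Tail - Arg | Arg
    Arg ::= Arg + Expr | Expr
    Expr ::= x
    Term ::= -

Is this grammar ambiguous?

Only Tail, Arg, Expr are reachable from Tail; ignoring the rest: The grammar is stratified — Tail handles '-' (left-recursive), Arg handles '+', Expr atoms. Each operator has a fixed associativity and precedence level, so every string has one parse.

Unambiguous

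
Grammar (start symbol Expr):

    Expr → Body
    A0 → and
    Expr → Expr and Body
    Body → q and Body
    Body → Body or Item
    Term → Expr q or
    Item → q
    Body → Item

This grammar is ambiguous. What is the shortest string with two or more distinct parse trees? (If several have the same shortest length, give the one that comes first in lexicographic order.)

length 1: no string has ≥2 trees
length 3: q and q has 2 parse trees

Two derivations of q and q:
  Expr ⇒ Body ⇒ q and Body ⇒ q and Item ⇒ q and q
  Expr ⇒ Expr and Body ⇒ Body and Body ⇒ Item and Body ⇒ q and Body ⇒ q and Item ⇒ q and q

q and q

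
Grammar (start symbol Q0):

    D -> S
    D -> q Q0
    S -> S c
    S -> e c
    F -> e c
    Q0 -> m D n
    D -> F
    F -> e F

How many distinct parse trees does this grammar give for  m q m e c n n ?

2

Parse trees for m q m e c n n:
  [Q0 m [D q [Q0 m [D [S e c]] n]] n]
  [Q0 m [D q [Q0 m [D [F e c]] n]] n]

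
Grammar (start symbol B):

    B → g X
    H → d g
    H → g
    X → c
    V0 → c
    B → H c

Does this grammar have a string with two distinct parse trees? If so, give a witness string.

Ambiguous

Witness: g c

Derivation 1: B ⇒ g X ⇒ g c
Derivation 2: B ⇒ H c ⇒ g c

Two distinct leftmost derivations for the same string.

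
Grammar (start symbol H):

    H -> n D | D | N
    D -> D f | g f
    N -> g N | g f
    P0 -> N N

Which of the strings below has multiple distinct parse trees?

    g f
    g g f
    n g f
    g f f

g f: 2 trees
g g f: 1 tree
n g f: 1 tree
g f f: 1 tree

g f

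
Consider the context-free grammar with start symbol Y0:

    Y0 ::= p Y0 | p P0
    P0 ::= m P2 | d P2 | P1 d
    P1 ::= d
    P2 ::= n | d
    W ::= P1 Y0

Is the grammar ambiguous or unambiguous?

Witness: p d d

Derivation 1: Y0 ⇒ p P0 ⇒ p d P2 ⇒ p d d
Derivation 2: Y0 ⇒ p P0 ⇒ p P1 d ⇒ p d d

Two distinct leftmost derivations for the same string.

Ambiguous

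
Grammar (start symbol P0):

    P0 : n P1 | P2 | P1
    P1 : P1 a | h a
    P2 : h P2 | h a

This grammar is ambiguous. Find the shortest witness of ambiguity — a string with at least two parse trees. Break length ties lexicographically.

h a

length 2: h a has 2 parse trees

Two derivations of h a:
  P0 ⇒ P2 ⇒ h a
  P0 ⇒ P1 ⇒ h a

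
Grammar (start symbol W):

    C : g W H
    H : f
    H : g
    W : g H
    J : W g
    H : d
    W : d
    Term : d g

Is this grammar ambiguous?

Unambiguous

(J, Term, C are unreachable from W, so their rules don't affect L(W).) Restricted to the reachable nonterminals, every rule has the form A → t or A → t B, and no two rules for the same A share a first terminal. The grammar encodes a DFA — one run per string.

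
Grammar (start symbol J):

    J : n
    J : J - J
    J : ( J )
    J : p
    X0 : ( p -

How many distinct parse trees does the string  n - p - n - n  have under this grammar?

Parse trees for n - p - n - n:
  [J [J n] - [J [J p] - [J [J n] - [J n]]]]
  [J [J n] - [J [J [J p] - [J n]] - [J n]]]
  [J [J [J n] - [J p]] - [J [J n] - [J n]]]
  [J [J [J n] - [J [J p] - [J n]]] - [J n]]
  [J [J [J [J n] - [J p]] - [J n]] - [J n]]

5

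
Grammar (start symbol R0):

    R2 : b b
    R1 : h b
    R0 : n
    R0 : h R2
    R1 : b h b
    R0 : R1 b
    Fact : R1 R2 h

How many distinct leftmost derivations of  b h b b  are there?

Parse trees for b h b b:
  [R0 [R1 b h b] b]

1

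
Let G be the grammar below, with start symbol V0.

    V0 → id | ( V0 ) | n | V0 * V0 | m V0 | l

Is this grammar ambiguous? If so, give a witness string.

Ambiguous

Witness: m id * id

Derivation 1: V0 ⇒ V0 * V0 ⇒ m V0 * V0 ⇒ m id * V0 ⇒ m id * id
Derivation 2: V0 ⇒ m V0 ⇒ m V0 * V0 ⇒ m id * V0 ⇒ m id * id

Two distinct leftmost derivations for the same string.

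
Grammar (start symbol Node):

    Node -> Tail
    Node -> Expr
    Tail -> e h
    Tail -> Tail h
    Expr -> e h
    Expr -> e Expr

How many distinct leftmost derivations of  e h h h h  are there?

1

Parse trees for e h h h h:
  [Node [Tail [Tail [Tail [Tail e h] h] h] h]]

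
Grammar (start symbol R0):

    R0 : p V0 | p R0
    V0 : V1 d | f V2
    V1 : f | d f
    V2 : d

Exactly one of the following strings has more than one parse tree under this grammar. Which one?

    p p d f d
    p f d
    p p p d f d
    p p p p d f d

p f d

p p d f d: 1 tree
p f d: 2 trees
p p p d f d: 1 tree
p p p p d f d: 1 tree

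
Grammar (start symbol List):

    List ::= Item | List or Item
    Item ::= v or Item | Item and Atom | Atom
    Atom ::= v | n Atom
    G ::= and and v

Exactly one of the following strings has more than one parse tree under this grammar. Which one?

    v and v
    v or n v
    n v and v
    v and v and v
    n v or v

v or n v

v and v: 1 tree
v or n v: 2 trees
n v and v: 1 tree
v and v and v: 1 tree
n v or v: 1 tree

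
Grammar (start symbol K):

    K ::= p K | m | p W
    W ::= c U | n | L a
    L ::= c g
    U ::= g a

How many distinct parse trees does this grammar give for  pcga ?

2

Parse trees for pcga:
  [K p [W c [U g a]]]
  [K p [W [L c g] a]]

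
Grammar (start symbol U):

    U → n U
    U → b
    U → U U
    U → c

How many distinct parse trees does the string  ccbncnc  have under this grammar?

19

Parse trees for ccbncnc (showing first 6 of 19):
  [U [U c] [U [U c] [U [U b] [U n [U [U c] [U n [U c]]]]]]]
  [U [U c] [U [U c] [U [U b] [U [U n [U c]] [U n [U c]]]]]]
  [U [U c] [U [U c] [U [U [U b] [U n [U c]]] [U n [U c]]]]]
  [U [U c] [U [U [U c] [U b]] [U n [U [U c] [U n [U c]]]]]]
  [U [U c] [U [U [U c] [U b]] [U [U n [U c]] [U n [U c]]]]]
  [U [U c] [U [U [U c] [U [U b] [U n [U c]]]] [U n [U c]]]]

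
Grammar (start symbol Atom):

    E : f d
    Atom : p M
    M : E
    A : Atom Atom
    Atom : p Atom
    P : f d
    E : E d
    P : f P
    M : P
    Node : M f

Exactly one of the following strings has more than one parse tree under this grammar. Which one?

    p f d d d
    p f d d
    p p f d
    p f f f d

p f d d d: 1 tree
p f d d: 1 tree
p p f d: 2 trees
p f f f d: 1 tree

p p f d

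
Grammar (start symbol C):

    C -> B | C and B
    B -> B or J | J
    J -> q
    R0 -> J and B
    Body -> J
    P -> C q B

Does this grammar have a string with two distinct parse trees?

(R0, Body, P are unreachable from C, so their rules don't affect L(C).) This is a standard precedence ladder (C over B over J), with each level left-recursive on its own operator ('and' at C, 'or' at B). That structure is LR(1), hence unambiguous.

Unambiguous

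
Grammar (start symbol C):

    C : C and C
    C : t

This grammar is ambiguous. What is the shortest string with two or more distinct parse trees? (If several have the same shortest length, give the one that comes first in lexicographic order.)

length 1: no string has ≥2 trees
length 3: no string has ≥2 trees
length 5: t and t and t has 2 parse trees

Two derivations of t and t and t:
  C ⇒ C and C ⇒ C and C and C ⇒ t and C and C ⇒ t and t and C ⇒ t and t and t
  C ⇒ C and C ⇒ t and C ⇒ t and C and C ⇒ t and t and C ⇒ t and t and t

t and t and t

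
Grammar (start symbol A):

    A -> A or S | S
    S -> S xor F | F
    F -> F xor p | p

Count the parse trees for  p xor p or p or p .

2

Parse trees for p xor p or p or p:
  [A [A [A [S [S [F p]] xor [F p]]] or [S [F p]]] or [S [F p]]]
  [A [A [A [S [F [F p] xor p]]] or [S [F p]]] or [S [F p]]]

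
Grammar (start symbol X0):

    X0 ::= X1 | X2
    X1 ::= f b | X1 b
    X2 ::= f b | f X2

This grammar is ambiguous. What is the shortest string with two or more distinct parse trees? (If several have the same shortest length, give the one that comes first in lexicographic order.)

length 2: f b has 2 parse trees

Two derivations of f b:
  X0 ⇒ X1 ⇒ f b
  X0 ⇒ X2 ⇒ f b

f b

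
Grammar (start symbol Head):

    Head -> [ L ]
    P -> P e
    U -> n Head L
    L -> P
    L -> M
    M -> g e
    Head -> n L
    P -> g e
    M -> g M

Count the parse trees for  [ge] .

Parse trees for [ge]:
  [Head [ [L [P g e]] ]]
  [Head [ [L [M g e]] ]]

2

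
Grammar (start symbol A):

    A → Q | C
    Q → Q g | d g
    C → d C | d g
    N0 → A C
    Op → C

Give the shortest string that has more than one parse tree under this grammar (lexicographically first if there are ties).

length 2: d g has 2 parse trees

Two derivations of d g:
  A ⇒ Q ⇒ d g
  A ⇒ C ⇒ d g

d g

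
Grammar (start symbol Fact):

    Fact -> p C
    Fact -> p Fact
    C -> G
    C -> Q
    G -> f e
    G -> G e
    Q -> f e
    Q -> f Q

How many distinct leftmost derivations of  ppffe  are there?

1

Parse trees for ppffe:
  [Fact p [Fact p [C [Q f [Q f e]]]]]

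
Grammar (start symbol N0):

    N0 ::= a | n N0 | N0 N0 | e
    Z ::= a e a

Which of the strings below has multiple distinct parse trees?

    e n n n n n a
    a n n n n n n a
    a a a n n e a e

a a a n n e a e

e n n n n n a: 1 tree
a n n n n n n a: 1 tree
a a a n n e a e: 95 trees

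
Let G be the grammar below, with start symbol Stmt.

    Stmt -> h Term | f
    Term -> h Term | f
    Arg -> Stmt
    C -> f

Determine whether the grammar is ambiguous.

Unambiguous

Only Stmt, Term are reachable from Stmt; ignoring the rest: Restricted to the reachable nonterminals, every rule has the form A → t or A → t B, and no two rules for the same A share a first terminal. The grammar encodes a DFA — one run per string.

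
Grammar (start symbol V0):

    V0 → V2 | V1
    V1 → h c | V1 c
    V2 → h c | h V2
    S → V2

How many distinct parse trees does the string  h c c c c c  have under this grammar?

1

Parse trees for h c c c c c:
  [V0 [V1 [V1 [V1 [V1 [V1 h c] c] c] c] c]]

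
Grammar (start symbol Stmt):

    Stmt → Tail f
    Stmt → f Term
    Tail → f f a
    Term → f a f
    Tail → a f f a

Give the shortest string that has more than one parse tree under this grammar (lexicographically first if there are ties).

f f a f

length 4: f f a f has 2 parse trees

Two derivations of f f a f:
  Stmt ⇒ Tail f ⇒ f f a f
  Stmt ⇒ f Term ⇒ f f a f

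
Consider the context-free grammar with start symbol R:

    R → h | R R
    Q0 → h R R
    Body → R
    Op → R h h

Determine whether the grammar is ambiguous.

Ambiguous

Witness: h h h

Derivation 1: R ⇒ R R ⇒ h R ⇒ h R R ⇒ h h R ⇒ h h h
Derivation 2: R ⇒ R R ⇒ R R R ⇒ h R R ⇒ h h R ⇒ h h h

Two distinct leftmost derivations for the same string.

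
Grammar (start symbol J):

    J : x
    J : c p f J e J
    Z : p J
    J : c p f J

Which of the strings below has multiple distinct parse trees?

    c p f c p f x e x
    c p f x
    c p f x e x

c p f c p f x e x: 2 trees
c p f x: 1 tree
c p f x e x: 1 tree

c p f c p f x e x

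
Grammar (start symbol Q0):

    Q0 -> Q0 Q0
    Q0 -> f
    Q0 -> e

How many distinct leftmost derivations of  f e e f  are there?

5

Parse trees for f e e f:
  [Q0 [Q0 f] [Q0 [Q0 e] [Q0 [Q0 e] [Q0 f]]]]
  [Q0 [Q0 f] [Q0 [Q0 [Q0 e] [Q0 e]] [Q0 f]]]
  [Q0 [Q0 [Q0 f] [Q0 e]] [Q0 [Q0 e] [Q0 f]]]
  [Q0 [Q0 [Q0 f] [Q0 [Q0 e] [Q0 e]]] [Q0 f]]
  [Q0 [Q0 [Q0 [Q0 f] [Q0 e]] [Q0 e]] [Q0 f]]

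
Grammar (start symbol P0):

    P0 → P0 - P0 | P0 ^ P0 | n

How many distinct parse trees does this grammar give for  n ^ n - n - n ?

5

Parse trees for n ^ n - n - n:
  [P0 [P0 [P0 n] ^ [P0 n]] - [P0 [P0 n] - [P0 n]]]
  [P0 [P0 [P0 [P0 n] ^ [P0 n]] - [P0 n]] - [P0 n]]
  [P0 [P0 [P0 n] ^ [P0 [P0 n] - [P0 n]]] - [P0 n]]
  [P0 [P0 n] ^ [P0 [P0 n] - [P0 [P0 n] - [P0 n]]]]
  [P0 [P0 n] ^ [P0 [P0 [P0 n] - [P0 n]] - [P0 n]]]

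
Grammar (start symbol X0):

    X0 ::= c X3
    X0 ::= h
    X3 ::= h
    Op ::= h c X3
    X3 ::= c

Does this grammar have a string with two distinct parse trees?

Unambiguous

Only X0, X3 are reachable from X0; ignoring the rest: The reachable rules are right-linear with at most one rule per (nonterminal, next-terminal) pair. Each input token forces the next rule, so parsing is deterministic.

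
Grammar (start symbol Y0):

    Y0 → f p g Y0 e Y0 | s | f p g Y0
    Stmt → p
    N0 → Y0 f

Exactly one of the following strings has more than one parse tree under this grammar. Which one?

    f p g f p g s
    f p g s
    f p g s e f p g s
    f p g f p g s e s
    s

f p g f p g s e s

f p g f p g s: 1 tree
f p g s: 1 tree
f p g s e f p g s: 1 tree
f p g f p g s e s: 2 trees
s: 1 tree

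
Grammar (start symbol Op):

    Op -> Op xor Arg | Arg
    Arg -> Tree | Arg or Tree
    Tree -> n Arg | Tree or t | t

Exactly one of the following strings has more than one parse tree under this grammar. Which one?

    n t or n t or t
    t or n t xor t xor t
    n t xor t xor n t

n t or n t or t: 10 trees
t or n t xor t xor t: 1 tree
n t xor t xor n t: 1 tree

n t or n t or t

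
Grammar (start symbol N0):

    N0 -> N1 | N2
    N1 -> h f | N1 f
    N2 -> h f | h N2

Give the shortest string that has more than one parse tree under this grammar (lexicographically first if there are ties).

length 2: h f has 2 parse trees

Two derivations of h f:
  N0 ⇒ N1 ⇒ h f
  N0 ⇒ N2 ⇒ h f

h f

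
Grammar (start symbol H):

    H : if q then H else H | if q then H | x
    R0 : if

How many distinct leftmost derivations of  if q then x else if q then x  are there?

1

Parse trees for if q then x else if q then x:
  [H if q then [H x] else [H if q then [H x]]]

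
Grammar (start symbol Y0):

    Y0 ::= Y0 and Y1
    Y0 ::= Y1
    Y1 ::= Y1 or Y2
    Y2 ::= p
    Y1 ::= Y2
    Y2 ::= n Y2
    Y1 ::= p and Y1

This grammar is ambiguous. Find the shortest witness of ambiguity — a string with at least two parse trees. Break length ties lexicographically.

length 1: no string has ≥2 trees
length 2: no string has ≥2 trees
length 3: p and p has 2 parse trees

Two derivations of p and p:
  Y0 ⇒ Y0 and Y1 ⇒ Y1 and Y1 ⇒ Y2 and Y1 ⇒ p and Y1 ⇒ p and Y2 ⇒ p and p
  Y0 ⇒ Y1 ⇒ p and Y1 ⇒ p and Y2 ⇒ p and p

p and p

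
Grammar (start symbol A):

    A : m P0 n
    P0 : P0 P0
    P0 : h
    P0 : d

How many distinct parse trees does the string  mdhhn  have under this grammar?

Parse trees for mdhhn:
  [A m [P0 [P0 d] [P0 [P0 h] [P0 h]]] n]
  [A m [P0 [P0 [P0 d] [P0 h]] [P0 h]] n]

2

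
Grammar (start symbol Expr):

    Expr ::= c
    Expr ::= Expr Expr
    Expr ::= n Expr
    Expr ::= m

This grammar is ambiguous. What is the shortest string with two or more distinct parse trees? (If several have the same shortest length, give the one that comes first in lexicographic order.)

c c c

length 1: no string has ≥2 trees
length 2: no string has ≥2 trees
length 3: c c c has 2 parse trees

Two derivations of c c c:
  Expr ⇒ Expr Expr ⇒ c Expr ⇒ c Expr Expr ⇒ c c Expr ⇒ c c c
  Expr ⇒ Expr Expr ⇒ Expr Expr Expr ⇒ c Expr Expr ⇒ c c Expr ⇒ c c c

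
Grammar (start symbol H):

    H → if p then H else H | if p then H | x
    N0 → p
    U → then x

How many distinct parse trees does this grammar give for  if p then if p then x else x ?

2

Parse trees for if p then if p then x else x:
  [H if p then [H if p then [H x]] else [H x]]
  [H if p then [H if p then [H x] else [H x]]]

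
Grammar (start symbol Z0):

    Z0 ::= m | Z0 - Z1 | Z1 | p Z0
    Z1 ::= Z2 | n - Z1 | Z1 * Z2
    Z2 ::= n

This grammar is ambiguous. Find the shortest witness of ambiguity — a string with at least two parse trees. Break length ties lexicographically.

n - n

length 1: no string has ≥2 trees
length 2: no string has ≥2 trees
length 3: n - n has 2 parse trees

Two derivations of n - n:
  Z0 ⇒ Z0 - Z1 ⇒ Z1 - Z1 ⇒ Z2 - Z1 ⇒ n - Z1 ⇒ n - Z2 ⇒ n - n
  Z0 ⇒ Z1 ⇒ n - Z1 ⇒ n - Z2 ⇒ n - n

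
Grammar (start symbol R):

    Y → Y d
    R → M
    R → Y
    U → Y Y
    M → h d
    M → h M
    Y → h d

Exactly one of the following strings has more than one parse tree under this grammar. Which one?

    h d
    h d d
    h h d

h d

h d: 2 trees
h d d: 1 tree
h h d: 1 tree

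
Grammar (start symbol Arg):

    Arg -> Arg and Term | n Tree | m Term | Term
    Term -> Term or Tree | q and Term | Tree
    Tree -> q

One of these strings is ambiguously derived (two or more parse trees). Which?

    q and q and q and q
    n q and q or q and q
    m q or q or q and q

q and q and q and q: 8 trees
n q and q or q and q: 1 tree
m q or q or q and q: 1 tree

q and q and q and q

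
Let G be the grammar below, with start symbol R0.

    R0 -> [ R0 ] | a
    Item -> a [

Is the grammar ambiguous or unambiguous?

Only R0 is reachable from R0; ignoring the rest: L(R0) is { openⁿ atom closeⁿ : n ≥ 0 }. The bracket depth fixes n, and the derivation is forced at every step.

Unambiguous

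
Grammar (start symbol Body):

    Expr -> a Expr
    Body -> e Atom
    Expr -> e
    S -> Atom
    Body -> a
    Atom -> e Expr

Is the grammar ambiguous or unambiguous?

Only Body, Atom, Expr are reachable from Body; ignoring the rest: Each reachable nonterminal has at most one production per leading terminal, and all productions are right-linear; the derivation is determined token-by-token.

Unambiguous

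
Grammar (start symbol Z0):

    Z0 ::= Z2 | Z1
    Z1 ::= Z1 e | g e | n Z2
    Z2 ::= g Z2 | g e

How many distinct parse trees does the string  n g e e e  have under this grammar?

1

Parse trees for n g e e e:
  [Z0 [Z1 [Z1 [Z1 n [Z2 g e]] e] e]]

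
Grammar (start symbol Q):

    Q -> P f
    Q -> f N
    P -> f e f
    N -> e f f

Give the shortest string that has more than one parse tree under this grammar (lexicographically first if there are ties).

f e f f

length 4: f e f f has 2 parse trees

Two derivations of f e f f:
  Q ⇒ P f ⇒ f e f f
  Q ⇒ f N ⇒ f e f f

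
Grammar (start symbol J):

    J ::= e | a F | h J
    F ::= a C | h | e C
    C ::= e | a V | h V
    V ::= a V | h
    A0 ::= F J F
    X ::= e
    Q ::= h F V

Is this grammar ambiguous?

Unambiguous

Only J, F, C, V are reachable from J; ignoring the rest: The reachable rules are right-linear with at most one rule per (nonterminal, next-terminal) pair. Each input token forces the next rule, so parsing is deterministic.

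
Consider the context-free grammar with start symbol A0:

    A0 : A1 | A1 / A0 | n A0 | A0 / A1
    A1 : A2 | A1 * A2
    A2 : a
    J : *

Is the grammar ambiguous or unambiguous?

Witness: a / a

Derivation 1: A0 ⇒ A1 / A0 ⇒ A2 / A0 ⇒ a / A0 ⇒ a / A1 ⇒ a / A2 ⇒ a / a
Derivation 2: A0 ⇒ A0 / A1 ⇒ A1 / A1 ⇒ A2 / A1 ⇒ a / A1 ⇒ a / A2 ⇒ a / a

Two distinct leftmost derivations for the same string.

Ambiguous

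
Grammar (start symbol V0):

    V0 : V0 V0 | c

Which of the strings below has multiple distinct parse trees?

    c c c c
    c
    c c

c c c c: 5 trees
c: 1 tree
c c: 1 tree

c c c c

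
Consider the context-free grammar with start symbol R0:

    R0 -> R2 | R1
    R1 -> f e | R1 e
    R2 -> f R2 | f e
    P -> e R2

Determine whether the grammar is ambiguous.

Ambiguous

Witness: f e

Derivation 1: R0 ⇒ R2 ⇒ f e
Derivation 2: R0 ⇒ R1 ⇒ f e

Two distinct leftmost derivations for the same string.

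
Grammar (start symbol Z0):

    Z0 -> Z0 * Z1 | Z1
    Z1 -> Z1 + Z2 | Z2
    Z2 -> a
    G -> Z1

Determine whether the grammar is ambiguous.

Only Z0, Z1, Z2 are reachable from Z0; ignoring the rest: Z0 → Z0 * Z1 | Z1  ;  Z1 → Z1 + Z2 | Z2  — a left-associative chain with Z2 at the bottom. Each string factors uniquely by precedence.

Unambiguous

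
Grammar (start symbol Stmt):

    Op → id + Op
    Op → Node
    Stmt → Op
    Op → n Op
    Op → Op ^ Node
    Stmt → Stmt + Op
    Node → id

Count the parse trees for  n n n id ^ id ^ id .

10

Parse trees for n n n id ^ id ^ id (showing first 6 of 10):
  [Stmt [Op n [Op n [Op n [Op [Op [Op [Node id]] ^ [Node id]] ^ [Node id]]]]]]
  [Stmt [Op n [Op n [Op [Op n [Op [Op [Node id]] ^ [Node id]]] ^ [Node id]]]]]
  [Stmt [Op n [Op n [Op [Op [Op n [Op [Node id]]] ^ [Node id]] ^ [Node id]]]]]
  [Stmt [Op n [Op [Op n [Op n [Op [Op [Node id]] ^ [Node id]]]] ^ [Node id]]]]
  [Stmt [Op n [Op [Op n [Op [Op n [Op [Node id]]] ^ [Node id]]] ^ [Node id]]]]
  [Stmt [Op n [Op [Op [Op n [Op n [Op [Node id]]]] ^ [Node id]] ^ [Node id]]]]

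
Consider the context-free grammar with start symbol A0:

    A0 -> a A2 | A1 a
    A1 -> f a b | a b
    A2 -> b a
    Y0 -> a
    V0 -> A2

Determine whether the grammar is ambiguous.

Ambiguous

Witness: a b a

Derivation 1: A0 ⇒ a A2 ⇒ a b a
Derivation 2: A0 ⇒ A1 a ⇒ a b a

Two distinct leftmost derivations for the same string.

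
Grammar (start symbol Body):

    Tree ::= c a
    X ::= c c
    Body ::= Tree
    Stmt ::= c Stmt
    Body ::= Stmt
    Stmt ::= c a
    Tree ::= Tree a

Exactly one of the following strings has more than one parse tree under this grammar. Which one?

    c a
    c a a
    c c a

c a

c a: 2 trees
c a a: 1 tree
c c a: 1 tree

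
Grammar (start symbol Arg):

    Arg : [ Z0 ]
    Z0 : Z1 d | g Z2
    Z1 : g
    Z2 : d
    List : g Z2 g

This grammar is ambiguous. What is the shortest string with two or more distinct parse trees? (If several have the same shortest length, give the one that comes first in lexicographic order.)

[ g d ]

length 4: [ g d ] has 2 parse trees

Two derivations of [ g d ]:
  Arg ⇒ [ Z0 ] ⇒ [ Z1 d ] ⇒ [ g d ]
  Arg ⇒ [ Z0 ] ⇒ [ g Z2 ] ⇒ [ g d ]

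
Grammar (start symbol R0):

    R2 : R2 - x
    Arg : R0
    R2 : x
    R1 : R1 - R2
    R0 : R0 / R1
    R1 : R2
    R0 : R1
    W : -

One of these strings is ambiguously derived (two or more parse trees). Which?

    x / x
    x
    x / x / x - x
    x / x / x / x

x / x: 1 tree
x: 1 tree
x / x / x - x: 2 trees
x / x / x / x: 1 tree

x / x / x - x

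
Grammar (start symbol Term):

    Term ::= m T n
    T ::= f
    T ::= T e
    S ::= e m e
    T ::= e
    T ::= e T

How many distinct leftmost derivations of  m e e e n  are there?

4

Parse trees for m e e e n:
  [Term m [T [T [T e] e] e] n]
  [Term m [T [T e [T e]] e] n]
  [Term m [T e [T [T e] e]] n]
  [Term m [T e [T e [T e]]] n]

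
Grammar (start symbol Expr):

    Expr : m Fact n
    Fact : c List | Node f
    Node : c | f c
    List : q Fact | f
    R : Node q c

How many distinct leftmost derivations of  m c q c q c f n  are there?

2

Parse trees for m c q c q c f n:
  [Expr m [Fact c [List q [Fact c [List q [Fact c [List f]]]]]] n]
  [Expr m [Fact c [List q [Fact c [List q [Fact [Node c] f]]]]] n]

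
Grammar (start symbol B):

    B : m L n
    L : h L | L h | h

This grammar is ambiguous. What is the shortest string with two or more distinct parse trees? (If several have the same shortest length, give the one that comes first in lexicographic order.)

m h h n

length 3: no string has ≥2 trees
length 4: m h h n has 2 parse trees

Two derivations of m h h n:
  B ⇒ m L n ⇒ m h L n ⇒ m h h n
  B ⇒ m L n ⇒ m L h n ⇒ m h h n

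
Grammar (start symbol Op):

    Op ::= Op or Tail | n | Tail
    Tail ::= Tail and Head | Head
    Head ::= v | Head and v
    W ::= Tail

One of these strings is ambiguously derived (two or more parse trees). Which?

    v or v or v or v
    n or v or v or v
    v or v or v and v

v or v or v or v: 1 tree
n or v or v or v: 1 tree
v or v or v and v: 2 trees

v or v or v and v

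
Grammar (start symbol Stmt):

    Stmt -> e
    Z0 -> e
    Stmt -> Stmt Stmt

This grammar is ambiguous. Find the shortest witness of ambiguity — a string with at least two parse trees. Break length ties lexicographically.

length 1: no string has ≥2 trees
length 2: no string has ≥2 trees
length 3: e e e has 2 parse trees

Two derivations of e e e:
  Stmt ⇒ Stmt Stmt ⇒ e Stmt ⇒ e Stmt Stmt ⇒ e e Stmt ⇒ e e e
  Stmt ⇒ Stmt Stmt ⇒ Stmt Stmt Stmt ⇒ e Stmt Stmt ⇒ e e Stmt ⇒ e e e

e e e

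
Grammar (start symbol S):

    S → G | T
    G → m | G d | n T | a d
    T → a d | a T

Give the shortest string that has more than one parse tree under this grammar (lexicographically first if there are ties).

a d

length 1: no string has ≥2 trees
length 2: a d has 2 parse trees

Two derivations of a d:
  S ⇒ G ⇒ a d
  S ⇒ T ⇒ a d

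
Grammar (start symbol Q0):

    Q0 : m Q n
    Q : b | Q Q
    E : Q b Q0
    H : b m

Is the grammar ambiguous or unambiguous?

Witness: m b b b n

Derivation 1: Q0 ⇒ m Q n ⇒ m Q Q n ⇒ m b Q n ⇒ m b Q Q n ⇒ m b b Q n ⇒ m b b b n
Derivation 2: Q0 ⇒ m Q n ⇒ m Q Q n ⇒ m Q Q Q n ⇒ m b Q Q n ⇒ m b b Q n ⇒ m b b b n

Two distinct leftmost derivations for the same string.

Ambiguous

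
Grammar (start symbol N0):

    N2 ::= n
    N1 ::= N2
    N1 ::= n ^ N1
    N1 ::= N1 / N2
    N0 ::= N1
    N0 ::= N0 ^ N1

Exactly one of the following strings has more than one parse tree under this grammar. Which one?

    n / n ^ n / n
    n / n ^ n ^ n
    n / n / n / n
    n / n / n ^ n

n / n ^ n ^ n

n / n ^ n / n: 1 tree
n / n ^ n ^ n: 2 trees
n / n / n / n: 1 tree
n / n / n ^ n: 1 tree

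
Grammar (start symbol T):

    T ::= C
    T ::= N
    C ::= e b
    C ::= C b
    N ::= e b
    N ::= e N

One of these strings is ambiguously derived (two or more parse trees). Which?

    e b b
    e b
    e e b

e b

e b b: 1 tree
e b: 2 trees
e e b: 1 tree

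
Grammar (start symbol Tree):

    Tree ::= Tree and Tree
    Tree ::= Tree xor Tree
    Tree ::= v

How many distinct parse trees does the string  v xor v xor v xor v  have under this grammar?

Parse trees for v xor v xor v xor v:
  [Tree [Tree v] xor [Tree [Tree v] xor [Tree [Tree v] xor [Tree v]]]]
  [Tree [Tree v] xor [Tree [Tree [Tree v] xor [Tree v]] xor [Tree v]]]
  [Tree [Tree [Tree v] xor [Tree v]] xor [Tree [Tree v] xor [Tree v]]]
  [Tree [Tree [Tree v] xor [Tree [Tree v] xor [Tree v]]] xor [Tree v]]
  [Tree [Tree [Tree [Tree v] xor [Tree v]] xor [Tree v]] xor [Tree v]]

5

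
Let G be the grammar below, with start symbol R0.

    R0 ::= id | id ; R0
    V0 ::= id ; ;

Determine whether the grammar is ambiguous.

Unambiguous

(V0 is unreachable from R0, so its rules don't affect L(R0).) The reachable grammar is A → atom sep A | atom. Each atom is followed by either the separator (recurse) or end-of-string (stop) — no choice point.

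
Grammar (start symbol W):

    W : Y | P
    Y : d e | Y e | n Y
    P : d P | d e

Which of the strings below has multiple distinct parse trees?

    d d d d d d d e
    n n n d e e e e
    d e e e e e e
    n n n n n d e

d d d d d d d e: 1 tree
n n n d e e e e: 20 trees
d e e e e e e: 1 tree
n n n n n d e: 1 tree

n n n d e e e e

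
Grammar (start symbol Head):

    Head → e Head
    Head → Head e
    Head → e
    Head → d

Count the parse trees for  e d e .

Parse trees for e d e:
  [Head e [Head [Head d] e]]
  [Head [Head e [Head d]] e]

2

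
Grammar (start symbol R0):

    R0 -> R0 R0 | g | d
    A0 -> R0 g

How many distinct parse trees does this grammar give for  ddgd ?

5

Parse trees for ddgd:
  [R0 [R0 d] [R0 [R0 d] [R0 [R0 g] [R0 d]]]]
  [R0 [R0 d] [R0 [R0 [R0 d] [R0 g]] [R0 d]]]
  [R0 [R0 [R0 d] [R0 d]] [R0 [R0 g] [R0 d]]]
  [R0 [R0 [R0 d] [R0 [R0 d] [R0 g]]] [R0 d]]
  [R0 [R0 [R0 [R0 d] [R0 d]] [R0 g]] [R0 d]]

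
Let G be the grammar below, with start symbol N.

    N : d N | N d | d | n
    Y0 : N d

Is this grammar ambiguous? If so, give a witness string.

Witness: d d

Derivation 1: N ⇒ d N ⇒ d d
Derivation 2: N ⇒ N d ⇒ d d

Two distinct leftmost derivations for the same string.

Ambiguous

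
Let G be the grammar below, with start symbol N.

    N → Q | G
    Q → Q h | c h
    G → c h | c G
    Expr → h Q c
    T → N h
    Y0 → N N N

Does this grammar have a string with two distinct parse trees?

Witness: c h

Derivation 1: N ⇒ Q ⇒ c h
Derivation 2: N ⇒ G ⇒ c h

Two distinct leftmost derivations for the same string.

Ambiguous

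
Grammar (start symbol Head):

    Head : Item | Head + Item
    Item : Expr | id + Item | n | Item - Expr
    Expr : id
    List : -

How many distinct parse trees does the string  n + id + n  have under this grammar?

Parse trees for n + id + n:
  [Head [Head [Item n]] + [Item id + [Item n]]]
  [Head [Head [Head [Item n]] + [Item [Expr id]]] + [Item n]]

2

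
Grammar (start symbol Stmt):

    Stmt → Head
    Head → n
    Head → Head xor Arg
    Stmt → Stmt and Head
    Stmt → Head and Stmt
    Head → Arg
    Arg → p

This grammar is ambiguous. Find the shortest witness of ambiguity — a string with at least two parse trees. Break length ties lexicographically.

length 1: no string has ≥2 trees
length 3: n and n has 2 parse trees

Two derivations of n and n:
  Stmt ⇒ Stmt and Head ⇒ Head and Head ⇒ n and Head ⇒ n and n
  Stmt ⇒ Head and Stmt ⇒ n and Stmt ⇒ n and Head ⇒ n and n

n and n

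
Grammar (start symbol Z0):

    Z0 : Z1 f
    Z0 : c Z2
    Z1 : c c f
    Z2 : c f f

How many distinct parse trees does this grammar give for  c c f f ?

Parse trees for c c f f:
  [Z0 [Z1 c c f] f]
  [Z0 c [Z2 c f f]]

2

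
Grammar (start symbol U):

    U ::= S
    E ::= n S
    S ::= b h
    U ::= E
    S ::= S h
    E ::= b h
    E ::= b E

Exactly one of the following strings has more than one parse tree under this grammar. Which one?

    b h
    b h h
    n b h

b h: 2 trees
b h h: 1 tree
n b h: 1 tree

b h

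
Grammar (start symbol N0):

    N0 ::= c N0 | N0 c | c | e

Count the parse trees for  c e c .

Parse trees for c e c:
  [N0 c [N0 [N0 e] c]]
  [N0 [N0 c [N0 e]] c]

2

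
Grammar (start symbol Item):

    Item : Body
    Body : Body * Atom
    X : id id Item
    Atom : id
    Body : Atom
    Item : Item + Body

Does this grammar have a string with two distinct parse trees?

(X is unreachable from Item, so its rules don't affect L(Item).) This is a standard precedence ladder (Item over Body over Atom), with each level left-recursive on its own operator ('+' at Item, '*' at Body). That structure is LR(1), hence unambiguous.

Unambiguous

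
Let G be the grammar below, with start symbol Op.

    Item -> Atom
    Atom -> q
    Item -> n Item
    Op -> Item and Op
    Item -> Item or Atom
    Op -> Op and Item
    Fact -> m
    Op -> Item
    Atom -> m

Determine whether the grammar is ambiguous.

Witness: m and m

Derivation 1: Op ⇒ Item and Op ⇒ Atom and Op ⇒ m and Op ⇒ m and Item ⇒ m and Atom ⇒ m and m
Derivation 2: Op ⇒ Op and Item ⇒ Item and Item ⇒ Atom and Item ⇒ m and Item ⇒ m and Atom ⇒ m and m

Two distinct leftmost derivations for the same string.

Ambiguous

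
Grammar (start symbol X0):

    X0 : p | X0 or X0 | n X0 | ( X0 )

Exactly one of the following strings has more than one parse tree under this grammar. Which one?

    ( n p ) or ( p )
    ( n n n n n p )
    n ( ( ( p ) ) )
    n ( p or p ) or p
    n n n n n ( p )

n ( p or p ) or p

( n p ) or ( p ): 1 tree
( n n n n n p ): 1 tree
n ( ( ( p ) ) ): 1 tree
n ( p or p ) or p: 2 trees
n n n n n ( p ): 1 tree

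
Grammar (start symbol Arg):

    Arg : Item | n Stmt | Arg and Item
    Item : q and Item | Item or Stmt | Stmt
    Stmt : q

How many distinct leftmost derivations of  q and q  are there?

2

Parse trees for q and q:
  [Arg [Item q and [Item [Stmt q]]]]
  [Arg [Arg [Item [Stmt q]]] and [Item [Stmt q]]]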